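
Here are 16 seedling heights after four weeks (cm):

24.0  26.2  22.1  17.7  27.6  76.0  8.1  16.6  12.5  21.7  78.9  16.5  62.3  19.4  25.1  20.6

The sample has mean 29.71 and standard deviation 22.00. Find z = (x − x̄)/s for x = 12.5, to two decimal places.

z = (12.5 − 29.71) / 22.00 = -0.78.

-0.78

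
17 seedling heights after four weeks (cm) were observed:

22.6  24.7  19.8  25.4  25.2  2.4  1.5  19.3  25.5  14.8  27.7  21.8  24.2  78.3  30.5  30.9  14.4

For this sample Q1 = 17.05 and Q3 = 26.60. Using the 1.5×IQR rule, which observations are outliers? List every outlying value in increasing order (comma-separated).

IQR = Q3 − Q1 = 26.60 − 17.05 = 9.55.
Lower fence = Q1 − 1.5·IQR = 17.05 − 14.325 = 2.725.
Upper fence = Q3 + 1.5·IQR = 26.60 + 14.325 = 40.925.
1.5 < 2.725 → outlier.
2.4 < 2.725 → outlier.
78.3 > 40.925 → outlier.
All remaining values lie within [2.725, 40.925].

1.5, 2.4, 78.3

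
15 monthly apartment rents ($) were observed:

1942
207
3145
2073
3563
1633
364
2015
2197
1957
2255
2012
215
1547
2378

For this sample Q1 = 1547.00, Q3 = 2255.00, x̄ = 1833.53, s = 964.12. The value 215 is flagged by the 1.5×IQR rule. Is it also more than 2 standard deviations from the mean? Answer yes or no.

no

z = (215 − 1833.53) / 964.12 = -1.68.
|z| = 1.68 ≤ 2.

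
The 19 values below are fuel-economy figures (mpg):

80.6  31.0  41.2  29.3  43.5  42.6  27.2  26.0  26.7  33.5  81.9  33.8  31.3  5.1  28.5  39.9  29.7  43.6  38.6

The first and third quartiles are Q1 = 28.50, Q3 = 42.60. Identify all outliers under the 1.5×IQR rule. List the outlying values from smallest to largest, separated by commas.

5.1, 80.6, 81.9

IQR = Q3 − Q1 = 42.60 − 28.50 = 14.10.
Lower fence = Q1 − 1.5·IQR = 28.50 − 21.15 = 7.35.
Upper fence = Q3 + 1.5·IQR = 42.60 + 21.15 = 63.75.
5.1 < 7.35 → outlier.
80.6 > 63.75 → outlier.
81.9 > 63.75 → outlier.
All remaining values lie within [7.35, 63.75].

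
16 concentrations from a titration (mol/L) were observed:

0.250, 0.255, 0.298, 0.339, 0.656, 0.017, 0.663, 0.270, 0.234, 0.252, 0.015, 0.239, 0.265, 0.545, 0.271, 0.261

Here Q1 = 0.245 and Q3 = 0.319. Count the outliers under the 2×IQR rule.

IQR = 0.074; fences at 0.245 − 0.148 = 0.097 and 0.319 + 0.148 = 0.467.
Outside the cutoffs: 0.015, 0.017, 0.545, 0.656, 0.663.

5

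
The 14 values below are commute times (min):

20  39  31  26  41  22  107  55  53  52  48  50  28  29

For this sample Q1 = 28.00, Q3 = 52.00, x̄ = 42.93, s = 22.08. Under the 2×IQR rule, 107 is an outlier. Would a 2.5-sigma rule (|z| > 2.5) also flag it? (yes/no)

z = (107 − 42.93) / 22.08 = 2.90.
|z| = 2.90 > 2.5.

yes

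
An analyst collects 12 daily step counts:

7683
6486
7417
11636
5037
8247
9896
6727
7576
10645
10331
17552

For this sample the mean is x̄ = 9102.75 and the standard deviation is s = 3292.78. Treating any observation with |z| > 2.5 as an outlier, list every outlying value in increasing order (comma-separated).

17552

Cutoffs at x̄ ± 2.5s: 9102.75 ± 2.5·3292.78 = [870.80, 17334.70].
17552: z = 2.57, |z| > 2.5 → outlier.
Every other value lies within [870.80, 17334.70].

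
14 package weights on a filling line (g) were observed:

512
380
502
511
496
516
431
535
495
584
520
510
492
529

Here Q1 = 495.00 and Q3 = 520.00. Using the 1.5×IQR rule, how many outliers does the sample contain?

3

IQR = 25.00; fences at 495.00 − 37.50 = 457.50 and 520.00 + 37.50 = 557.50.
Outside the cutoffs: 380, 431, 584.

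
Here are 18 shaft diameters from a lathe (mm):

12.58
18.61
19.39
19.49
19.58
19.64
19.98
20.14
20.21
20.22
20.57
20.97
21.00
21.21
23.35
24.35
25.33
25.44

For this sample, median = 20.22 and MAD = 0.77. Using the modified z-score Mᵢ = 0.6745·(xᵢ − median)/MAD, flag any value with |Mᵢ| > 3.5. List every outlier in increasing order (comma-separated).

|Mᵢ| > 3.5 ⇔ |xᵢ − 20.22| > 3.5·0.77/0.6745 = 4.00.
So outliers lie outside [16.22, 24.22].
12.58: M = -6.69 → outlier.
24.35: M = 3.62 → outlier.
25.33: M = 4.48 → outlier.
25.44: M = 4.57 → outlier.

12.58, 24.35, 25.33, 25.44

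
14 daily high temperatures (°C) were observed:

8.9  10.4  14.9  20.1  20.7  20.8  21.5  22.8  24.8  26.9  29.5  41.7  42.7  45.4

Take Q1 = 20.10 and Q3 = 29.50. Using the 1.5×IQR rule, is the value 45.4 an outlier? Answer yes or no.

IQR = Q3 − Q1 = 29.50 − 20.10 = 9.40.
Lower fence = Q1 − 1.5·IQR = 20.10 − 14.10 = 6.00.
Upper fence = Q3 + 1.5·IQR = 29.50 + 14.10 = 43.60.
45.4 lies above the upper fence.

yes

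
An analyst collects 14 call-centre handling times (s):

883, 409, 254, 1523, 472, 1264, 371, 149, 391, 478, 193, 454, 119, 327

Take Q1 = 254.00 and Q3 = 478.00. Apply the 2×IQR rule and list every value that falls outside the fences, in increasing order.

IQR = Q3 − Q1 = 478.00 − 254.00 = 224.00.
Lower fence = Q1 − 2·IQR = 254.00 − 448.00 = -194.00.
Upper fence = Q3 + 2·IQR = 478.00 + 448.00 = 926.00.
1264 > 926.00 → outlier.
1523 > 926.00 → outlier.
All remaining values lie within [-194.00, 926.00].

1264, 1523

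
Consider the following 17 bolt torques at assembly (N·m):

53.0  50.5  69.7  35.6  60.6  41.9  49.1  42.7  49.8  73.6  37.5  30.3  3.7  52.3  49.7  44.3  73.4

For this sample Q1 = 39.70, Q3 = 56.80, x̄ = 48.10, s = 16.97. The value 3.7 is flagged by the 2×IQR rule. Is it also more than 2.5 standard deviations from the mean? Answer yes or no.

z = (3.7 − 48.10) / 16.97 = -2.62.
|z| = 2.62 > 2.5.

yes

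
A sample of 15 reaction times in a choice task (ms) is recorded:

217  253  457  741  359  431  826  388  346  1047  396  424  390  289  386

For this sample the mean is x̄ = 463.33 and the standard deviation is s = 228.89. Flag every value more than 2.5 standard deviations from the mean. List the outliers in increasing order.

1047

Cutoffs at x̄ ± 2.5s: 463.33 ± 2.5·228.89 = [-108.895, 1035.555].
1047: z = 2.55, |z| > 2.5 → outlier.
Every other value lies within [-108.895, 1035.555].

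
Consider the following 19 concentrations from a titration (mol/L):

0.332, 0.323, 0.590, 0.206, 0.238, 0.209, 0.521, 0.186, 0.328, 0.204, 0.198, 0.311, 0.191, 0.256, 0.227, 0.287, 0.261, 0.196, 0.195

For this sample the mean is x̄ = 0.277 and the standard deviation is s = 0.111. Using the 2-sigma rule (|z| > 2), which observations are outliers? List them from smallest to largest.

0.521, 0.590

Cutoffs at x̄ ± 2s: 0.277 ± 2·0.111 = [0.055, 0.499].
0.521: z = 2.20, |z| > 2 → outlier.
0.590: z = 2.82, |z| > 2 → outlier.
Every other value lies within [0.055, 0.499].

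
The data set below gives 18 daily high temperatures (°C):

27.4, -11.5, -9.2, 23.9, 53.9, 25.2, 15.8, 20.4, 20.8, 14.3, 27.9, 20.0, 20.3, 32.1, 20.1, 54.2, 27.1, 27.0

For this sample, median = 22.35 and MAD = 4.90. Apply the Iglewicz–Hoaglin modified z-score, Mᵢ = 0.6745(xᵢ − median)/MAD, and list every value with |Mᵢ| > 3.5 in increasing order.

|Mᵢ| > 3.5 ⇔ |xᵢ − 22.35| > 3.5·4.90/0.6745 = 25.43.
So outliers lie outside [-3.08, 47.78].
-11.5: M = -4.66 → outlier.
-9.2: M = -4.34 → outlier.
53.9: M = 4.34 → outlier.
54.2: M = 4.38 → outlier.

-11.5, -9.2, 53.9, 54.2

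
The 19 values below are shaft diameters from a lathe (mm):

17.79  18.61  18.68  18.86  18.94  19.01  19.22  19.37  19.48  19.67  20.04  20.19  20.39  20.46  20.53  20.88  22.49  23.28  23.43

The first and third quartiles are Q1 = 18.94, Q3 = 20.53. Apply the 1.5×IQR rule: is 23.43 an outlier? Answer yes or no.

yes

IQR = Q3 − Q1 = 20.53 − 18.94 = 1.59.
Lower fence = Q1 − 1.5·IQR = 18.94 − 2.385 = 16.555.
Upper fence = Q3 + 1.5·IQR = 20.53 + 2.385 = 22.915.
23.43 lies above the upper fence.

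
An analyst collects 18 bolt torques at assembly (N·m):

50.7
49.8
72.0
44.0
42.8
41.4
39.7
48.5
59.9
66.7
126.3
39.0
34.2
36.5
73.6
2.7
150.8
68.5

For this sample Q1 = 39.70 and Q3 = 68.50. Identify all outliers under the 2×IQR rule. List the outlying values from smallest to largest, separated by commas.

IQR = Q3 − Q1 = 68.50 − 39.70 = 28.80.
Lower fence = Q1 − 2·IQR = 39.70 − 57.60 = -17.90.
Upper fence = Q3 + 2·IQR = 68.50 + 57.60 = 126.10.
126.3 > 126.10 → outlier.
150.8 > 126.10 → outlier.
All remaining values lie within [-17.90, 126.10].

126.3, 150.8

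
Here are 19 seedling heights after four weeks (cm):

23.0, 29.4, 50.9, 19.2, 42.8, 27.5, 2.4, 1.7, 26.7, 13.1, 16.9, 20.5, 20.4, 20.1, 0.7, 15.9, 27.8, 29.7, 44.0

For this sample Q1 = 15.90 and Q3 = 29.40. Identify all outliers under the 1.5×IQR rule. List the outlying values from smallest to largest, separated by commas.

IQR = Q3 − Q1 = 29.40 − 15.90 = 13.50.
Lower fence = Q1 − 1.5·IQR = 15.90 − 20.25 = -4.35.
Upper fence = Q3 + 1.5·IQR = 29.40 + 20.25 = 49.65.
50.9 > 49.65 → outlier.
All remaining values lie within [-4.35, 49.65].

50.9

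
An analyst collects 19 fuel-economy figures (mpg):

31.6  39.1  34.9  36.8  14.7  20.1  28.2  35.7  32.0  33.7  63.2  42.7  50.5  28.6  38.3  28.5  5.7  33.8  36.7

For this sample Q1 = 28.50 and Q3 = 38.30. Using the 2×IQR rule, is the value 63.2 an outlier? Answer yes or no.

yes

IQR = Q3 − Q1 = 38.30 − 28.50 = 9.80.
Lower fence = Q1 − 2·IQR = 28.50 − 19.60 = 8.90.
Upper fence = Q3 + 2·IQR = 38.30 + 19.60 = 57.90.
63.2 lies above the upper fence.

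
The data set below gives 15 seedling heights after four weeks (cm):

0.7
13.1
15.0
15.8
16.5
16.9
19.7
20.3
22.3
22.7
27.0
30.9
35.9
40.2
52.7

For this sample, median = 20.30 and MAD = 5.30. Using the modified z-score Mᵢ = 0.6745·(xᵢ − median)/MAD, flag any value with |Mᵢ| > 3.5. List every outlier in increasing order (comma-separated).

52.7

|Mᵢ| > 3.5 ⇔ |xᵢ − 20.30| > 3.5·5.30/0.6745 = 27.50.
So outliers lie outside [-7.20, 47.80].
52.7: M = 4.12 → outlier.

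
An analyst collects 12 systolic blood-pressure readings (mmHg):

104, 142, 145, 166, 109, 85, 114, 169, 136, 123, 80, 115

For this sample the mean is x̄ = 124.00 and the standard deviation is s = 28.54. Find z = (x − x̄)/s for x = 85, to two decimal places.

z = (85 − 124.00) / 28.54 = -1.37.

-1.37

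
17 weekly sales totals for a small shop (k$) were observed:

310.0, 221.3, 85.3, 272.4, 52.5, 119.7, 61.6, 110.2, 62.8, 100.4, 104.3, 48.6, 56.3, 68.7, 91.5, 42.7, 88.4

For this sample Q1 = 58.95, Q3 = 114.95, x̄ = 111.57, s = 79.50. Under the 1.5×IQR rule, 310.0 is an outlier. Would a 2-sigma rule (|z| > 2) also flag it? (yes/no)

yes

z = (310.0 − 111.57) / 79.50 = 2.50.
|z| = 2.50 > 2.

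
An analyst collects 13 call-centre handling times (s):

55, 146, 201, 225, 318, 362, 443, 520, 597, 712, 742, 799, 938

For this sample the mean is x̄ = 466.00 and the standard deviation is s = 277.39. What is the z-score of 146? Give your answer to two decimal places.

-1.15

z = (146 − 466.00) / 277.39 = -1.15.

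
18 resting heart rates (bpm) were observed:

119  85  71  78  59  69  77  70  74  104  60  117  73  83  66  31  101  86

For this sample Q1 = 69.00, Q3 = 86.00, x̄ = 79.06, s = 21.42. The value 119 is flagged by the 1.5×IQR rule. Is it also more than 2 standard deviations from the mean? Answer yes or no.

z = (119 − 79.06) / 21.42 = 1.86.
|z| = 1.86 ≤ 2.

no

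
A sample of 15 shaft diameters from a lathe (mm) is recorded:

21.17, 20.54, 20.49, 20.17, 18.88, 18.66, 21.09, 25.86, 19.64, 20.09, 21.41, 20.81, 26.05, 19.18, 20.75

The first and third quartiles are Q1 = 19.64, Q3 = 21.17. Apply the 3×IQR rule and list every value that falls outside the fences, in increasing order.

IQR = Q3 − Q1 = 21.17 − 19.64 = 1.53.
Lower fence = Q1 − 3·IQR = 19.64 − 4.59 = 15.05.
Upper fence = Q3 + 3·IQR = 21.17 + 4.59 = 25.76.
25.86 > 25.76 → outlier.
26.05 > 25.76 → outlier.
All remaining values lie within [15.05, 25.76].

25.86, 26.05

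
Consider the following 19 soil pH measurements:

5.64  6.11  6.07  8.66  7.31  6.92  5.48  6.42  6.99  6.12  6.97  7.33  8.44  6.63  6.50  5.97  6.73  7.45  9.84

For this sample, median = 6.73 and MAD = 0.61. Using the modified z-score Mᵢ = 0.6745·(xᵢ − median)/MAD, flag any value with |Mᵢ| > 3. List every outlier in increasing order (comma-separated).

9.84

|Mᵢ| > 3 ⇔ |xᵢ − 6.73| > 3·0.61/0.6745 = 2.71.
So outliers lie outside [4.02, 9.44].
9.84: M = 3.44 → outlier.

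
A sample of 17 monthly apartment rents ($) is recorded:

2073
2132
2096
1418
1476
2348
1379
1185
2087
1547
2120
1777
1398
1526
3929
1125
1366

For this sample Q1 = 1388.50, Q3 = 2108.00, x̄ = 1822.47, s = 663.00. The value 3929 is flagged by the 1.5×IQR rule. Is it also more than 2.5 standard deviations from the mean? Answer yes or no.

z = (3929 − 1822.47) / 663.00 = 3.18.
|z| = 3.18 > 2.5.

yes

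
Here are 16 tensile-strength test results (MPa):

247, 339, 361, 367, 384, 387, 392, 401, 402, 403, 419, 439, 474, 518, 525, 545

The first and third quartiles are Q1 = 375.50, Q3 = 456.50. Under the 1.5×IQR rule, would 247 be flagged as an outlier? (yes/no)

IQR = Q3 − Q1 = 456.50 − 375.50 = 81.00.
Lower fence = Q1 − 1.5·IQR = 375.50 − 121.50 = 254.00.
Upper fence = Q3 + 1.5·IQR = 456.50 + 121.50 = 578.00.
247 lies below the lower fence.

yes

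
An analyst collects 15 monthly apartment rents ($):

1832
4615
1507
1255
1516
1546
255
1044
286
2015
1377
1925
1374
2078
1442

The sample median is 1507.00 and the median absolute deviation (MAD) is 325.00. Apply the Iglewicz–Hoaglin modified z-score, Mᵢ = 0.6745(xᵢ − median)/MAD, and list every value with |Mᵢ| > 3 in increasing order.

4615

|Mᵢ| > 3 ⇔ |xᵢ − 1507.00| > 3·325.00/0.6745 = 1445.52.
So outliers lie outside [61.48, 2952.52].
4615: M = 6.45 → outlier.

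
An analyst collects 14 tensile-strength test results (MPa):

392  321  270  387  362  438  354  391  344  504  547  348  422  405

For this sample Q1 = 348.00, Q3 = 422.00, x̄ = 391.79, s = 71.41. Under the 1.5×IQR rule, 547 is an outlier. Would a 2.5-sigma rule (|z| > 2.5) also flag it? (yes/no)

no

z = (547 − 391.79) / 71.41 = 2.17.
|z| = 2.17 ≤ 2.5.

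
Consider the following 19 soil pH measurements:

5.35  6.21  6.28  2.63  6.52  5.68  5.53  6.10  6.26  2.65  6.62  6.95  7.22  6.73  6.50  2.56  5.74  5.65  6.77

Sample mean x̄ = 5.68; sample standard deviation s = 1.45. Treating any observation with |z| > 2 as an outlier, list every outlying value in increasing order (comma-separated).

2.56, 2.63, 2.65

Cutoffs at x̄ ± 2s: 5.68 ± 2·1.45 = [2.78, 8.58].
2.56: z = -2.15, |z| > 2 → outlier.
2.63: z = -2.10, |z| > 2 → outlier.
2.65: z = -2.09, |z| > 2 → outlier.
Every other value lies within [2.78, 8.58].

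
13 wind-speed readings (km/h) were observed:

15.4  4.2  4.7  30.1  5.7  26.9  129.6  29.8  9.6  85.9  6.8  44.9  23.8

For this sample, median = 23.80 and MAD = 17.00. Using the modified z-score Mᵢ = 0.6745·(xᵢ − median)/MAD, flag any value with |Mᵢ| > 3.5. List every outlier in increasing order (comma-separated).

|Mᵢ| > 3.5 ⇔ |xᵢ − 23.80| > 3.5·17.00/0.6745 = 88.21.
So outliers lie outside [-64.41, 112.01].
129.6: M = 4.20 → outlier.

129.6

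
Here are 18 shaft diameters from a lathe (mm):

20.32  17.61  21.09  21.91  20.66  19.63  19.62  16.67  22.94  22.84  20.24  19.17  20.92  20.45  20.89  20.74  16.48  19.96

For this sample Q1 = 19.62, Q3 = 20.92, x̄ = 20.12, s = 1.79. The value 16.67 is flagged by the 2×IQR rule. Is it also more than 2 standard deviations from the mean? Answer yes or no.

z = (16.67 − 20.12) / 1.79 = -1.93.
|z| = 1.93 ≤ 2.

no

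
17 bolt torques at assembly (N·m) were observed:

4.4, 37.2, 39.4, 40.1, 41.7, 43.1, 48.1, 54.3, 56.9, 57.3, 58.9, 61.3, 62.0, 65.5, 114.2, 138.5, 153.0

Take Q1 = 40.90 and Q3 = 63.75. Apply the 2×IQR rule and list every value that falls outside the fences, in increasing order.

114.2, 138.5, 153.0

IQR = Q3 − Q1 = 63.75 − 40.90 = 22.85.
Lower fence = Q1 − 2·IQR = 40.90 − 45.70 = -4.80.
Upper fence = Q3 + 2·IQR = 63.75 + 45.70 = 109.45.
114.2 > 109.45 → outlier.
138.5 > 109.45 → outlier.
153.0 > 109.45 → outlier.
All remaining values lie within [-4.80, 109.45].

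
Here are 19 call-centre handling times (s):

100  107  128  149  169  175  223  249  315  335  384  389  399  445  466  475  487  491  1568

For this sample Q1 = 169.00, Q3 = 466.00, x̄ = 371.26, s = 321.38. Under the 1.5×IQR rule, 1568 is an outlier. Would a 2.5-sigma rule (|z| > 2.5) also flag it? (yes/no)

yes

z = (1568 − 371.26) / 321.38 = 3.72.
|z| = 3.72 > 2.5.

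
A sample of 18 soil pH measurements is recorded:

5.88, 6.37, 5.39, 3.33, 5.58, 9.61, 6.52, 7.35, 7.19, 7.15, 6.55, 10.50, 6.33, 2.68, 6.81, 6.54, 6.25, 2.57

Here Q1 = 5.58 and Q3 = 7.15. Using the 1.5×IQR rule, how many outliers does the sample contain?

IQR = 1.57; fences at 5.58 − 2.355 = 3.225 and 7.15 + 2.355 = 9.505.
Outside the cutoffs: 2.57, 2.68, 9.61, 10.50.

4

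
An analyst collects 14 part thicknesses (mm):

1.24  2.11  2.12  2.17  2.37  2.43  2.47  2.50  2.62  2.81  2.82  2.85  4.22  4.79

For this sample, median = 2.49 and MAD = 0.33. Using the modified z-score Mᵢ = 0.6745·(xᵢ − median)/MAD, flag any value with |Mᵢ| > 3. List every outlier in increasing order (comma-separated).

4.22, 4.79

|Mᵢ| > 3 ⇔ |xᵢ − 2.49| > 3·0.33/0.6745 = 1.47.
So outliers lie outside [1.02, 3.96].
4.22: M = 3.54 → outlier.
4.79: M = 4.70 → outlier.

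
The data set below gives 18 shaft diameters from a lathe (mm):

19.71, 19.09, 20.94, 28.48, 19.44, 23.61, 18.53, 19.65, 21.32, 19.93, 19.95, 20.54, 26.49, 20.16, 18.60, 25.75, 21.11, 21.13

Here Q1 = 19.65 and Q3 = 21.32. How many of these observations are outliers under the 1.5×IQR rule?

IQR = 1.67; fences at 19.65 − 2.505 = 17.145 and 21.32 + 2.505 = 23.825.
Outside the cutoffs: 25.75, 26.49, 28.48.

3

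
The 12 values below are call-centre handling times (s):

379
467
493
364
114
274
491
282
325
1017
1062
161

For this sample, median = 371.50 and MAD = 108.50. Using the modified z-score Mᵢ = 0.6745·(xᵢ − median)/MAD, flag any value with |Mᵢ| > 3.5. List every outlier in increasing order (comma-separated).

1017, 1062

|Mᵢ| > 3.5 ⇔ |xᵢ − 371.50| > 3.5·108.50/0.6745 = 563.01.
So outliers lie outside [-191.51, 934.51].
1017: M = 4.01 → outlier.
1062: M = 4.29 → outlier.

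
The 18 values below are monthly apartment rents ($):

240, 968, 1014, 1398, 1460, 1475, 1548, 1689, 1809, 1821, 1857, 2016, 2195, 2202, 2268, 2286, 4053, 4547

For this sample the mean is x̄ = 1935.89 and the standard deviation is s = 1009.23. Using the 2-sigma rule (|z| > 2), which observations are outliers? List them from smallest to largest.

4053, 4547

Cutoffs at x̄ ± 2s: 1935.89 ± 2·1009.23 = [-82.57, 3954.35].
4053: z = 2.10, |z| > 2 → outlier.
4547: z = 2.59, |z| > 2 → outlier.
Every other value lies within [-82.57, 3954.35].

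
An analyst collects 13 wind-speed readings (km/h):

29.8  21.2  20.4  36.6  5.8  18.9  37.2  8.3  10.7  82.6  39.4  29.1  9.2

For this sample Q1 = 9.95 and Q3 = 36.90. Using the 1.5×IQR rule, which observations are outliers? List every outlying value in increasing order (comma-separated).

82.6

IQR = Q3 − Q1 = 36.90 − 9.95 = 26.95.
Lower fence = Q1 − 1.5·IQR = 9.95 − 40.425 = -30.475.
Upper fence = Q3 + 1.5·IQR = 36.90 + 40.425 = 77.325.
82.6 > 77.325 → outlier.
All remaining values lie within [-30.475, 77.325].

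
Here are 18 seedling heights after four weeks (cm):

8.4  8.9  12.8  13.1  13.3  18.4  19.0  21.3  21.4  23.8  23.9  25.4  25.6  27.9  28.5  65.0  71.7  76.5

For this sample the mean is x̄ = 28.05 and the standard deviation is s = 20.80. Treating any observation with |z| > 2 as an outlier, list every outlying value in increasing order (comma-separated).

Cutoffs at x̄ ± 2s: 28.05 ± 2·20.80 = [-13.55, 69.65].
71.7: z = 2.10, |z| > 2 → outlier.
76.5: z = 2.33, |z| > 2 → outlier.
Every other value lies within [-13.55, 69.65].

71.7, 76.5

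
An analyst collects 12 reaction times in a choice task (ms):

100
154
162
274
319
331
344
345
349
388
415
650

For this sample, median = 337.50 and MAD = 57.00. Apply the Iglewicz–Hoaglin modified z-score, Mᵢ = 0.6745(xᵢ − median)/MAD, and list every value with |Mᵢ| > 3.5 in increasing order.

650

|Mᵢ| > 3.5 ⇔ |xᵢ − 337.50| > 3.5·57.00/0.6745 = 295.77.
So outliers lie outside [41.73, 633.27].
650: M = 3.70 → outlier.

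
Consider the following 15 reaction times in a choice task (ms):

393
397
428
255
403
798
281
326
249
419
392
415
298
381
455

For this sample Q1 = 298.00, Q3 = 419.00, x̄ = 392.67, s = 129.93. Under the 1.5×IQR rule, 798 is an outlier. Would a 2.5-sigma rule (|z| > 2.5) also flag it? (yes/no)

z = (798 − 392.67) / 129.93 = 3.12.
|z| = 3.12 > 2.5.

yes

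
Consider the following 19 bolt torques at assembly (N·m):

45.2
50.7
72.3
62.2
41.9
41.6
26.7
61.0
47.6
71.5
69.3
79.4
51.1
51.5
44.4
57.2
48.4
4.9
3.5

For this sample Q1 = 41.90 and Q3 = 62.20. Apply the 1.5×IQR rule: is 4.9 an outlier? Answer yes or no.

IQR = Q3 − Q1 = 62.20 − 41.90 = 20.30.
Lower fence = Q1 − 1.5·IQR = 41.90 − 30.45 = 11.45.
Upper fence = Q3 + 1.5·IQR = 62.20 + 30.45 = 92.65.
4.9 lies below the lower fence.

yes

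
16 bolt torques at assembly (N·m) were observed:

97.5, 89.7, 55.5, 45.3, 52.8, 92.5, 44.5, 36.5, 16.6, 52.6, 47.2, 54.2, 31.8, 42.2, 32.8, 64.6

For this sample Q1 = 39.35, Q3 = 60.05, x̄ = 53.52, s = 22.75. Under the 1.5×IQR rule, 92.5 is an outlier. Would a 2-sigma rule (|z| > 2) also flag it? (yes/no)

no

z = (92.5 − 53.52) / 22.75 = 1.71.
|z| = 1.71 ≤ 2.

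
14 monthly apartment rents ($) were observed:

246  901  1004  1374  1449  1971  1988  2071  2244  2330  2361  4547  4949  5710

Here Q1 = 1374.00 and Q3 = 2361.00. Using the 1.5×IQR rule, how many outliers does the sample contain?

IQR = 987.00; fences at 1374.00 − 1480.50 = -106.50 and 2361.00 + 1480.50 = 3841.50.
Outside the cutoffs: 4547, 4949, 5710.

3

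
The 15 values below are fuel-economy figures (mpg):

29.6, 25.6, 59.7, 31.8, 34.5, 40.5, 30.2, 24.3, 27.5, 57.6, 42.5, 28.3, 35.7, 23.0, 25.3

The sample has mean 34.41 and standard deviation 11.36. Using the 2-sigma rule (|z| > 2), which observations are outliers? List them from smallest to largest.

Cutoffs at x̄ ± 2s: 34.41 ± 2·11.36 = [11.69, 57.13].
57.6: z = 2.04, |z| > 2 → outlier.
59.7: z = 2.23, |z| > 2 → outlier.
Every other value lies within [11.69, 57.13].

57.6, 59.7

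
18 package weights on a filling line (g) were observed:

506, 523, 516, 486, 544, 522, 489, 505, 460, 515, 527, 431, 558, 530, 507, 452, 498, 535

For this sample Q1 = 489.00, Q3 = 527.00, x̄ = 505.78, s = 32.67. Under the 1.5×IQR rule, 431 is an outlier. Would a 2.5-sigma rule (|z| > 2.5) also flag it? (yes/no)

no

z = (431 − 505.78) / 32.67 = -2.29.
|z| = 2.29 ≤ 2.5.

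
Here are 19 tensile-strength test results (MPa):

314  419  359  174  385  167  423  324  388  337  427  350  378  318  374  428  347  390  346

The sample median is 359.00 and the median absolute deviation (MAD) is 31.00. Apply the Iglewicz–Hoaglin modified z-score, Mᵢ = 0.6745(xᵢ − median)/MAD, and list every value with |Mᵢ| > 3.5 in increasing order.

167, 174

|Mᵢ| > 3.5 ⇔ |xᵢ − 359.00| > 3.5·31.00/0.6745 = 160.86.
So outliers lie outside [198.14, 519.86].
167: M = -4.18 → outlier.
174: M = -4.03 → outlier.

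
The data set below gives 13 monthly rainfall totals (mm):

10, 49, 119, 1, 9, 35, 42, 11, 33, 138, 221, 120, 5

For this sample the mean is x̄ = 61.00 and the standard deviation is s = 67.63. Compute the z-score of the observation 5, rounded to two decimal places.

z = (5 − 61.00) / 67.63 = -0.83.

-0.83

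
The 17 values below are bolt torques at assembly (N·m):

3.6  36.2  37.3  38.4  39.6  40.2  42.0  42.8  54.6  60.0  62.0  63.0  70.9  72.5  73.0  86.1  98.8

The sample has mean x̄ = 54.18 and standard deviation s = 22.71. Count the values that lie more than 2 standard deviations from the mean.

Cutoffs: x̄ ± 2s = [8.76, 99.60].
Outside the cutoffs: 3.6.

1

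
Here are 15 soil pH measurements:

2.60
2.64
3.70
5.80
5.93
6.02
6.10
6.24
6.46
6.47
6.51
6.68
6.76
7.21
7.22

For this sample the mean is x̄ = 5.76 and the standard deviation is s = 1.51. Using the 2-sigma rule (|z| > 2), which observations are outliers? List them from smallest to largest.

2.60, 2.64

Cutoffs at x̄ ± 2s: 5.76 ± 2·1.51 = [2.74, 8.78].
2.60: z = -2.09, |z| > 2 → outlier.
2.64: z = -2.07, |z| > 2 → outlier.
Every other value lies within [2.74, 8.78].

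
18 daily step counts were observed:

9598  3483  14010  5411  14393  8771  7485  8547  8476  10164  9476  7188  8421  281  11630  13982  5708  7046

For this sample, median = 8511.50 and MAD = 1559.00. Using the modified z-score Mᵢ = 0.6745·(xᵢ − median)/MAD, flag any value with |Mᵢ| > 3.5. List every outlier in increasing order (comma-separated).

281

|Mᵢ| > 3.5 ⇔ |xᵢ − 8511.50| > 3.5·1559.00/0.6745 = 8089.70.
So outliers lie outside [421.80, 16601.20].
281: M = -3.56 → outlier.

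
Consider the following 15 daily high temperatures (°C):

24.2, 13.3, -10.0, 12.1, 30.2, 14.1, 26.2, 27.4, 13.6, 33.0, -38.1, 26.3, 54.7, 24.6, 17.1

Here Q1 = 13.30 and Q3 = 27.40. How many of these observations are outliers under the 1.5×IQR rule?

IQR = 14.10; fences at 13.30 − 21.15 = -7.85 and 27.40 + 21.15 = 48.55.
Outside the cutoffs: -38.1, -10.0, 54.7.

3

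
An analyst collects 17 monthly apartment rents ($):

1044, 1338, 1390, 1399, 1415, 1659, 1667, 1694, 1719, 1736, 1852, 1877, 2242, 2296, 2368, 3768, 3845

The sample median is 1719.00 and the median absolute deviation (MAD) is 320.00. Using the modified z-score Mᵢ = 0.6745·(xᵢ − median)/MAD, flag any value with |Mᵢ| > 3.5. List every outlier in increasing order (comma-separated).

3768, 3845

|Mᵢ| > 3.5 ⇔ |xᵢ − 1719.00| > 3.5·320.00/0.6745 = 1660.49.
So outliers lie outside [58.51, 3379.49].
3768: M = 4.32 → outlier.
3845: M = 4.48 → outlier.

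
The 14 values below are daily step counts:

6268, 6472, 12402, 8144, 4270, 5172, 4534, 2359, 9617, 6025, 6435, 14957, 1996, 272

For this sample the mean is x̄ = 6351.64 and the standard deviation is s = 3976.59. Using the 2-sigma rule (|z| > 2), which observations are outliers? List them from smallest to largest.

Cutoffs at x̄ ± 2s: 6351.64 ± 2·3976.59 = [-1601.54, 14304.82].
14957: z = 2.16, |z| > 2 → outlier.
Every other value lies within [-1601.54, 14304.82].

14957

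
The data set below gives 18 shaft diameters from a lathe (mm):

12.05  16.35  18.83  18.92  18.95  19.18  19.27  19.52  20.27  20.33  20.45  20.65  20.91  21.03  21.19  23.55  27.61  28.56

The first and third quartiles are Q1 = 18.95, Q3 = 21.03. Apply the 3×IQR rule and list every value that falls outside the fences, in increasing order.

12.05, 27.61, 28.56

IQR = Q3 − Q1 = 21.03 − 18.95 = 2.08.
Lower fence = Q1 − 3·IQR = 18.95 − 6.24 = 12.71.
Upper fence = Q3 + 3·IQR = 21.03 + 6.24 = 27.27.
12.05 < 12.71 → outlier.
27.61 > 27.27 → outlier.
28.56 > 27.27 → outlier.
All remaining values lie within [12.71, 27.27].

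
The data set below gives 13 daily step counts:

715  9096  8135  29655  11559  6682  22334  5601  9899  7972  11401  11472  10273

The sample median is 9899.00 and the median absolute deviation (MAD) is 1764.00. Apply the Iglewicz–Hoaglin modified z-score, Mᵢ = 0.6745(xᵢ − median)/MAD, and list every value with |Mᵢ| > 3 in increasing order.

715, 22334, 29655

|Mᵢ| > 3 ⇔ |xᵢ − 9899.00| > 3·1764.00/0.6745 = 7845.81.
So outliers lie outside [2053.19, 17744.81].
715: M = -3.51 → outlier.
22334: M = 4.75 → outlier.
29655: M = 7.55 → outlier.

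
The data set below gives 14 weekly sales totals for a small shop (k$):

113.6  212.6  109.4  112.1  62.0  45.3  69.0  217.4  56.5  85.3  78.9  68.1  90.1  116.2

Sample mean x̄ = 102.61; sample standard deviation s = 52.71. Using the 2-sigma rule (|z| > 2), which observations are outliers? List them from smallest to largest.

212.6, 217.4

Cutoffs at x̄ ± 2s: 102.61 ± 2·52.71 = [-2.81, 208.03].
212.6: z = 2.09, |z| > 2 → outlier.
217.4: z = 2.18, |z| > 2 → outlier.
Every other value lies within [-2.81, 208.03].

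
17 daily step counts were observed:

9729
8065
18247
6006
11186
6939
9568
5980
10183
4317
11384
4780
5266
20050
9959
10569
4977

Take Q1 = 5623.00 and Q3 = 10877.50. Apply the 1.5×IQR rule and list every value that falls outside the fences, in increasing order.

IQR = Q3 − Q1 = 10877.50 − 5623.00 = 5254.50.
Lower fence = Q1 − 1.5·IQR = 5623.00 − 7881.75 = -2258.75.
Upper fence = Q3 + 1.5·IQR = 10877.50 + 7881.75 = 18759.25.
20050 > 18759.25 → outlier.
All remaining values lie within [-2258.75, 18759.25].

20050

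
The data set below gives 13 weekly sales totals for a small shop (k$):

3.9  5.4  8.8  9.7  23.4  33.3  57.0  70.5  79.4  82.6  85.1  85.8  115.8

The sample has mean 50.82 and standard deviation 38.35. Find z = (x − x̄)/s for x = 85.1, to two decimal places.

0.89

z = (85.1 − 50.82) / 38.35 = 0.89.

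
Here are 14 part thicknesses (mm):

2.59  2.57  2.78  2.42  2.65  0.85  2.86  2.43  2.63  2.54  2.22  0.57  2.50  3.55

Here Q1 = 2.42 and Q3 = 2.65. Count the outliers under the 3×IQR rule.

IQR = 0.23; fences at 2.42 − 0.69 = 1.73 and 2.65 + 0.69 = 3.34.
Outside the cutoffs: 0.57, 0.85, 3.55.

3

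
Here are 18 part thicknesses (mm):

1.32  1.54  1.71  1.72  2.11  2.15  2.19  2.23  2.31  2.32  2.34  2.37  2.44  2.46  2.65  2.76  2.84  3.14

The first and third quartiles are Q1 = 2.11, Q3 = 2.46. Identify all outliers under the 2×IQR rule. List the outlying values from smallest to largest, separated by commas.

1.32

IQR = Q3 − Q1 = 2.46 − 2.11 = 0.35.
Lower fence = Q1 − 2·IQR = 2.11 − 0.70 = 1.41.
Upper fence = Q3 + 2·IQR = 2.46 + 0.70 = 3.16.
1.32 < 1.41 → outlier.
All remaining values lie within [1.41, 3.16].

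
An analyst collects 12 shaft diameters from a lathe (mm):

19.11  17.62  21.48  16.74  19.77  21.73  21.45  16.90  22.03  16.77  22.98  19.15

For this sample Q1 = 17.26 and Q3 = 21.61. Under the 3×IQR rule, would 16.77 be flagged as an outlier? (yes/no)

no

IQR = Q3 − Q1 = 21.61 − 17.26 = 4.35.
Lower fence = Q1 − 3·IQR = 17.26 − 13.05 = 4.21.
Upper fence = Q3 + 3·IQR = 21.61 + 13.05 = 34.66.
16.77 lies within [4.21, 34.66].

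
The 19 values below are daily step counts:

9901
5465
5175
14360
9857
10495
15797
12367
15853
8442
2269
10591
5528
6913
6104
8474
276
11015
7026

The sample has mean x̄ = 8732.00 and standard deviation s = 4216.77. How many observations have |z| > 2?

1

Cutoffs: x̄ ± 2s = [298.46, 17165.54].
Outside the cutoffs: 276.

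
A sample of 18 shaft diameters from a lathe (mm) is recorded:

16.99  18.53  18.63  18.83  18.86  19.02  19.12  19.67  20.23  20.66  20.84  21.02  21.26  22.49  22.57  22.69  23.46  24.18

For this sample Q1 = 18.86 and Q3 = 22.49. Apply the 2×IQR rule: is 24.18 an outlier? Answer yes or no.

IQR = Q3 − Q1 = 22.49 − 18.86 = 3.63.
Lower fence = Q1 − 2·IQR = 18.86 − 7.26 = 11.60.
Upper fence = Q3 + 2·IQR = 22.49 + 7.26 = 29.75.
24.18 lies within [11.60, 29.75].

no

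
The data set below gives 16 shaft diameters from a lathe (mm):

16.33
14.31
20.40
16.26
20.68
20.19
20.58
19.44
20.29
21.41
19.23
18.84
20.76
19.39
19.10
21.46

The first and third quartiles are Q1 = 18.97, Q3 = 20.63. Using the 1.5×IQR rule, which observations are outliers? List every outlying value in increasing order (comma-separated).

IQR = Q3 − Q1 = 20.63 − 18.97 = 1.66.
Lower fence = Q1 − 1.5·IQR = 18.97 − 2.49 = 16.48.
Upper fence = Q3 + 1.5·IQR = 20.63 + 2.49 = 23.12.
14.31 < 16.48 → outlier.
16.26 < 16.48 → outlier.
16.33 < 16.48 → outlier.
All remaining values lie within [16.48, 23.12].

14.31, 16.26, 16.33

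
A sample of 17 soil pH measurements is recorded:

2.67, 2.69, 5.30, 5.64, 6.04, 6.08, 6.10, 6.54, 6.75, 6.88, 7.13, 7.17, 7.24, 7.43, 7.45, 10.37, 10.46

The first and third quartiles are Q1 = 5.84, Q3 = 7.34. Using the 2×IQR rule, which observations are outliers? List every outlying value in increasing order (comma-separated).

2.67, 2.69, 10.37, 10.46

IQR = Q3 − Q1 = 7.34 − 5.84 = 1.50.
Lower fence = Q1 − 2·IQR = 5.84 − 3.00 = 2.84.
Upper fence = Q3 + 2·IQR = 7.34 + 3.00 = 10.34.
2.67 < 2.84 → outlier.
2.69 < 2.84 → outlier.
10.37 > 10.34 → outlier.
10.46 > 10.34 → outlier.
All remaining values lie within [2.84, 10.34].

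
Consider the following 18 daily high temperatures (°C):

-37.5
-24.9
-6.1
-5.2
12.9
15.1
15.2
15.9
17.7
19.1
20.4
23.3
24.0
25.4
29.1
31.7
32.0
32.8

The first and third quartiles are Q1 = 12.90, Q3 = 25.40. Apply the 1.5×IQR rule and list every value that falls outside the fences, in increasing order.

-37.5, -24.9, -6.1

IQR = Q3 − Q1 = 25.40 − 12.90 = 12.50.
Lower fence = Q1 − 1.5·IQR = 12.90 − 18.75 = -5.85.
Upper fence = Q3 + 1.5·IQR = 25.40 + 18.75 = 44.15.
-37.5 < -5.85 → outlier.
-24.9 < -5.85 → outlier.
-6.1 < -5.85 → outlier.
All remaining values lie within [-5.85, 44.15].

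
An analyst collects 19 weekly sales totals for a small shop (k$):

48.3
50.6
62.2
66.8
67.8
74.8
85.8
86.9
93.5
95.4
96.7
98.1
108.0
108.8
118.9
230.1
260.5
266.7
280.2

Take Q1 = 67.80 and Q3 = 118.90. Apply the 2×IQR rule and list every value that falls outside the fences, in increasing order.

230.1, 260.5, 266.7, 280.2

IQR = Q3 − Q1 = 118.90 − 67.80 = 51.10.
Lower fence = Q1 − 2·IQR = 67.80 − 102.20 = -34.40.
Upper fence = Q3 + 2·IQR = 118.90 + 102.20 = 221.10.
230.1 > 221.10 → outlier.
260.5 > 221.10 → outlier.
266.7 > 221.10 → outlier.
280.2 > 221.10 → outlier.
All remaining values lie within [-34.40, 221.10].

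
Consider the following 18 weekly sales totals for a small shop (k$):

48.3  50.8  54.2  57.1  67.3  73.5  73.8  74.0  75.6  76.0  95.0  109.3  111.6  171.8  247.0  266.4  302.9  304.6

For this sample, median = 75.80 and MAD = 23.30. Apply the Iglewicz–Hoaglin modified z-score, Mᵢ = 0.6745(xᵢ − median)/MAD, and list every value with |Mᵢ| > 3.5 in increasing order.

247.0, 266.4, 302.9, 304.6

|Mᵢ| > 3.5 ⇔ |xᵢ − 75.80| > 3.5·23.30/0.6745 = 120.90.
So outliers lie outside [-45.10, 196.70].
247.0: M = 4.96 → outlier.
266.4: M = 5.52 → outlier.
302.9: M = 6.57 → outlier.
304.6: M = 6.62 → outlier.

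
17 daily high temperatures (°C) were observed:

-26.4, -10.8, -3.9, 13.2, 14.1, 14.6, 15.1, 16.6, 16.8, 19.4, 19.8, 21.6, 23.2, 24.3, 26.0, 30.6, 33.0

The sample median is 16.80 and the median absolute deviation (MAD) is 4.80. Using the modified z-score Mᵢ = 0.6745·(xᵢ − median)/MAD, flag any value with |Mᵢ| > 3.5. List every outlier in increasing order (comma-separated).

-26.4, -10.8

|Mᵢ| > 3.5 ⇔ |xᵢ − 16.80| > 3.5·4.80/0.6745 = 24.91.
So outliers lie outside [-8.11, 41.71].
-26.4: M = -6.07 → outlier.
-10.8: M = -3.88 → outlier.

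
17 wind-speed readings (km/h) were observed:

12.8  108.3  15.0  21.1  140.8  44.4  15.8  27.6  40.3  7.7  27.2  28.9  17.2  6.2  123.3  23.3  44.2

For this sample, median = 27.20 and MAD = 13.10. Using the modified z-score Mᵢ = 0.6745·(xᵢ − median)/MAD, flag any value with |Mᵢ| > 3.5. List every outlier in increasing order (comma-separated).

108.3, 123.3, 140.8

|Mᵢ| > 3.5 ⇔ |xᵢ − 27.20| > 3.5·13.10/0.6745 = 67.98.
So outliers lie outside [-40.78, 95.18].
108.3: M = 4.18 → outlier.
123.3: M = 4.95 → outlier.
140.8: M = 5.85 → outlier.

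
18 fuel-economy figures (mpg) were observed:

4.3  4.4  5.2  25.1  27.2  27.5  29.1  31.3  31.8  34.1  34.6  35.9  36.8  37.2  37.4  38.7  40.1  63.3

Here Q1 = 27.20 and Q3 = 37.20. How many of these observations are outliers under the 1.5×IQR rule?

4

IQR = 10.00; fences at 27.20 − 15.00 = 12.20 and 37.20 + 15.00 = 52.20.
Outside the cutoffs: 4.3, 4.4, 5.2, 63.3.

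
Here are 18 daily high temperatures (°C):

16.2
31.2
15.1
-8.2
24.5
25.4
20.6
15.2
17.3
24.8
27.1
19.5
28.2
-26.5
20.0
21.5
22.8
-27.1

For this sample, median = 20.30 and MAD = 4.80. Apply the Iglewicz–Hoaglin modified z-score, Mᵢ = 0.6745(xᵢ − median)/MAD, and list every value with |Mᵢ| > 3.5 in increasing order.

-27.1, -26.5, -8.2

|Mᵢ| > 3.5 ⇔ |xᵢ − 20.30| > 3.5·4.80/0.6745 = 24.91.
So outliers lie outside [-4.61, 45.21].
-27.1: M = -6.66 → outlier.
-26.5: M = -6.58 → outlier.
-8.2: M = -4.00 → outlier.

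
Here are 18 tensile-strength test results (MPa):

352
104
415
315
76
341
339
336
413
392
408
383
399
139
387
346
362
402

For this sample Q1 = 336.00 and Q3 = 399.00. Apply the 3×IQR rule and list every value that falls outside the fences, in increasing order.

IQR = Q3 − Q1 = 399.00 − 336.00 = 63.00.
Lower fence = Q1 − 3·IQR = 336.00 − 189.00 = 147.00.
Upper fence = Q3 + 3·IQR = 399.00 + 189.00 = 588.00.
76 < 147.00 → outlier.
104 < 147.00 → outlier.
139 < 147.00 → outlier.
All remaining values lie within [147.00, 588.00].

76, 104, 139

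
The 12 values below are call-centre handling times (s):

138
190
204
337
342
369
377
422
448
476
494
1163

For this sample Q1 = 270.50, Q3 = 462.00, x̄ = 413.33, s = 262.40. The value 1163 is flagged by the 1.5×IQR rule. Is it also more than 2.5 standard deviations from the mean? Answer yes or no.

yes

z = (1163 − 413.33) / 262.40 = 2.86.
|z| = 2.86 > 2.5.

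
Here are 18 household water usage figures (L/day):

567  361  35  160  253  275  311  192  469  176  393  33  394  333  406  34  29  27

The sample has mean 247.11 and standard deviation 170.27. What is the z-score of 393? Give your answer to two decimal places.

0.86

z = (393 − 247.11) / 170.27 = 0.86.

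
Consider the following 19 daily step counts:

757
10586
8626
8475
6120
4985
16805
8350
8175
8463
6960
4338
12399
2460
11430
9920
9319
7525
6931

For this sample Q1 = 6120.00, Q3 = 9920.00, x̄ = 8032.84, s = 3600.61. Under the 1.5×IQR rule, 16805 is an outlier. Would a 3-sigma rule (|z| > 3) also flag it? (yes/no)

z = (16805 − 8032.84) / 3600.61 = 2.44.
|z| = 2.44 ≤ 3.

no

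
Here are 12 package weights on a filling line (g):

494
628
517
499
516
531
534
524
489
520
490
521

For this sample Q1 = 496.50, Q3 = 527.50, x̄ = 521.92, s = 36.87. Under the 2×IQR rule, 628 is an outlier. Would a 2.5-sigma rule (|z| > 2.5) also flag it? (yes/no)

yes

z = (628 − 521.92) / 36.87 = 2.88.
|z| = 2.88 > 2.5.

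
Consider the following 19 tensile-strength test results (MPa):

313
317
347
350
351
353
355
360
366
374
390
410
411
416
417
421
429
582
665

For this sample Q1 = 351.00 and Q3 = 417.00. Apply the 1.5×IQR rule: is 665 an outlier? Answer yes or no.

yes

IQR = Q3 − Q1 = 417.00 − 351.00 = 66.00.
Lower fence = Q1 − 1.5·IQR = 351.00 − 99.00 = 252.00.
Upper fence = Q3 + 1.5·IQR = 417.00 + 99.00 = 516.00.
665 lies above the upper fence.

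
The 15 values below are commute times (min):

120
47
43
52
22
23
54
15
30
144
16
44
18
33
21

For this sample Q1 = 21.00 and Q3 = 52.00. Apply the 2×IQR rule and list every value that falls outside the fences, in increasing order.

IQR = Q3 − Q1 = 52.00 − 21.00 = 31.00.
Lower fence = Q1 − 2·IQR = 21.00 − 62.00 = -41.00.
Upper fence = Q3 + 2·IQR = 52.00 + 62.00 = 114.00.
120 > 114.00 → outlier.
144 > 114.00 → outlier.
All remaining values lie within [-41.00, 114.00].

120, 144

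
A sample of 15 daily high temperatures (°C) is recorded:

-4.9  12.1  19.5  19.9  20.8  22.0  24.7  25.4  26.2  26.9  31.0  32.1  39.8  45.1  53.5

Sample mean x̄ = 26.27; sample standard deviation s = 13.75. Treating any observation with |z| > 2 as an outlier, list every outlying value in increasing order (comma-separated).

Cutoffs at x̄ ± 2s: 26.27 ± 2·13.75 = [-1.23, 53.77].
-4.9: z = -2.27, |z| > 2 → outlier.
Every other value lies within [-1.23, 53.77].

-4.9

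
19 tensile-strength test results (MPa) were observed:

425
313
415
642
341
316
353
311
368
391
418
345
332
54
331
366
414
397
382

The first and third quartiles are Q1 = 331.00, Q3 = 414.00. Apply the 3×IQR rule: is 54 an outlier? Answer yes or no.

IQR = Q3 − Q1 = 414.00 − 331.00 = 83.00.
Lower fence = Q1 − 3·IQR = 331.00 − 249.00 = 82.00.
Upper fence = Q3 + 3·IQR = 414.00 + 249.00 = 663.00.
54 lies below the lower fence.

yes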